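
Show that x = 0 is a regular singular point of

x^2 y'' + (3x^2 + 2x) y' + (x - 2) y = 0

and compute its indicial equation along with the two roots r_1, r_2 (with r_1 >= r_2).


Divide by x^2 to reach normal form y'' + P_1(x) y' + P_2(x) y = 0 with P_1(x) = 3 + 2/x and P_2(x) = 1/x - 2/x^2.
x = 0 is a singular point because the y'-coefficient 3 + 2/x has a pole at x = 0 and the y-coefficient 1/x - 2/x^2 has a pole at x = 0.
It is a regular singular point because x P_1(x) = p(x) = 3x + 2 and x^2 P_2(x) = q(x) = x - 2 are polynomials, hence analytic at x = 0.
p(0) = 2,  q(0) = -2.
Indicial equation: r(r-1) + p(0) r + q(0) = 0, i.e. r^2 + (p(0) - 1) r + q(0) = 0, i.e. r^2 + 1 r - 2 = 0.
Discriminant: (1)^2 - 4(-2) = 9, so r = (-1 ± 3)/2.
Solving: r_1 = 1, r_2 = -2.

indicial: r^2 + 1 r - 2 = 0; roots r_1 = 1, r_2 = -2


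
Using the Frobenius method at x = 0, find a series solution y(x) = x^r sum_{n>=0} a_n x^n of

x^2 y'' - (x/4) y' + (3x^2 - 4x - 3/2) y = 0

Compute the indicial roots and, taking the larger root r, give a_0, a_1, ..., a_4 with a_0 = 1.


Write in Frobenius form y'' + (p(x)/x) y' + (q(x)/x^2) y = 0:
  p(x) = -1/4,  q(x) = 3x^2 - 4x - 3/2.
Indicial equation: r(r-1) + (-1/4) r + (-3/2) = 0 -> roots r_1 = 2, r_2 = -3/4.
Take r = r_1 = 2. Let y(x) = x^r sum_{n>=0} a_n x^n with a_0 = 1.
Substitute y = x^r sum a_n x^n and match x^{r+n}. The recurrence is
  D(n) a_n - 4 a_{n-1} + 3 a_{n-2} = 0,  where D(n) = (r+n)(r+n-1) + (-1/4)(r+n) + (-3/2).
  a_n = [4 a_{n-1} - 3 a_{n-2}] / D(n).
Since the indicial polynomial factors as (r - r_1)(r - r_2), D(n) = (r_1 + n - r_1)(r_1 + n - r_2) = n(n + 11/4).
Evaluating step by step (a_0 = 1):
  n = 1: D(1) = 1(1 + 11/4) = 15/4; numerator = 4(1) = 4; a_1 = (4)/(15/4) = 16/15
  n = 2: D(2) = 2(2 + 11/4) = 19/2; numerator = 4(16/15) - 3(1) = 19/15; a_2 = (19/15)/(19/2) = 2/15
  n = 3: D(3) = 3(3 + 11/4) = 69/4; numerator = 4(2/15) - 3(16/15) = -8/3; a_3 = (-8/3)/(69/4) = -32/207
  n = 4: D(4) = 4(4 + 11/4) = 27; numerator = 4(-32/207) - 3(2/15) = -1054/1035; a_4 = (-1054/1035)/(27) = -1054/27945

r = 2; a_0 = 1; a_1 = 16/15; a_2 = 2/15; a_3 = -32/207; a_4 = -1054/27945


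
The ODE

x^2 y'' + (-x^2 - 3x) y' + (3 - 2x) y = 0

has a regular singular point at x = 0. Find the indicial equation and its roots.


Divide by x^2 to reach normal form y'' + P_1(x) y' + P_2(x) y = 0 with P_1(x) = -1 - 3/x and P_2(x) = -2/x + 3/x^2.
x = 0 is a singular point because the y'-coefficient -1 - 3/x has a pole at x = 0 and the y-coefficient -2/x + 3/x^2 has a pole at x = 0.
It is a regular singular point because x P_1(x) = p(x) = -x - 3 and x^2 P_2(x) = q(x) = 3 - 2x are polynomials, hence analytic at x = 0.
p(0) = -3,  q(0) = 3.
Indicial equation: r(r-1) + p(0) r + q(0) = 0, i.e. r^2 + (p(0) - 1) r + q(0) = 0, i.e. r^2 - 4 r + 3 = 0.
Discriminant: (-4)^2 - 4(3) = 4, so r = (4 ± 2)/2.
Solving: r_1 = 3, r_2 = 1.

indicial: r^2 - 4 r + 3 = 0; roots r_1 = 3, r_2 = 1


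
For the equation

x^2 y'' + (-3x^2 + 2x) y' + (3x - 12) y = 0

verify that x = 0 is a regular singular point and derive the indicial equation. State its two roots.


Divide by x^2 to reach normal form y'' + P_1(x) y' + P_2(x) y = 0 with P_1(x) = -3 + 2/x and P_2(x) = 3/x - 12/x^2.
x = 0 is a singular point because the y'-coefficient -3 + 2/x has a pole at x = 0 and the y-coefficient 3/x - 12/x^2 has a pole at x = 0.
It is a regular singular point because x P_1(x) = p(x) = 2 - 3x and x^2 P_2(x) = q(x) = 3x - 12 are polynomials, hence analytic at x = 0.
p(0) = 2,  q(0) = -12.
Indicial equation: r(r-1) + p(0) r + q(0) = 0, i.e. r^2 + (p(0) - 1) r + q(0) = 0, i.e. r^2 + 1 r - 12 = 0.
Discriminant: (1)^2 - 4(-12) = 49, so r = (-1 ± 7)/2.
Solving: r_1 = 3, r_2 = -4.

indicial: r^2 + 1 r - 12 = 0; roots r_1 = 3, r_2 = -4


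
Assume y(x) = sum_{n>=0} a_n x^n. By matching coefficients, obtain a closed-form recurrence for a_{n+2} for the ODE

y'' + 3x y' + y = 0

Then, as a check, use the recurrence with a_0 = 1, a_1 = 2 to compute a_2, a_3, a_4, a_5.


Substitute y = sum_n a_n x^n.
y''(x) has coefficient (n+2)(n+1) a_{n+2} at x^n;
3 x y'(x) has coefficient 3 n a_n at x^n (shift);
y(x) has coefficient 1 a_n at x^n.
Matching x^n: (n+2)(n+1) a_{n+2} + (3n + 1) a_n = 0.
Thus a_{n+2} = (-3n - 1) / ((n+1)(n+2)) * a_n.

Check with a_0 = 1, a_1 = 2 (apply the recurrence for n = 0, 1, 2, 3): a_0 = 1, a_1 = 2, a_2 = -1/2, a_3 = -4/3, a_4 = 7/24, a_5 = 2/3.

a_(n+2) = (-3n - 1) / ((n+1)(n+2)) * a_n; check: a_0 = 1, a_1 = 2, a_2 = -1/2, a_3 = -4/3, a_4 = 7/24, a_5 = 2/3


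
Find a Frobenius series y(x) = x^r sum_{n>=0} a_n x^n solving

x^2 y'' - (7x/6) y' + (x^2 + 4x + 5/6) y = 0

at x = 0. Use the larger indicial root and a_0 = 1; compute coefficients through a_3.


Write in Frobenius form y'' + (p(x)/x) y' + (q(x)/x^2) y = 0:
  p(x) = -7/6,  q(x) = x^2 + 4x + 5/6.
Indicial equation: r(r-1) + (-7/6) r + (5/6) = 0 -> roots r_1 = 5/3, r_2 = 1/2.
Take r = r_1 = 5/3. Let y(x) = x^r sum_{n>=0} a_n x^n with a_0 = 1.
Substitute y = x^r sum a_n x^n and match x^{r+n}. The recurrence is
  D(n) a_n + 4 a_{n-1} + 1 a_{n-2} = 0,  where D(n) = (r+n)(r+n-1) + (-7/6)(r+n) + (5/6).
  a_n = [-4 a_{n-1} - 1 a_{n-2}] / D(n).
Since the indicial polynomial factors as (r - r_1)(r - r_2), D(n) = (r_1 + n - r_1)(r_1 + n - r_2) = n(n + 7/6).
Evaluating step by step (a_0 = 1):
  n = 1: D(1) = 1(1 + 7/6) = 13/6; numerator = -4(1) = -4; a_1 = (-4)/(13/6) = -24/13
  n = 2: D(2) = 2(2 + 7/6) = 19/3; numerator = -4(-24/13) - 1(1) = 83/13; a_2 = (83/13)/(19/3) = 249/247
  n = 3: D(3) = 3(3 + 7/6) = 25/2; numerator = -4(249/247) - 1(-24/13) = -540/247; a_3 = (-540/247)/(25/2) = -216/1235

r = 5/3; a_0 = 1; a_1 = -24/13; a_2 = 249/247; a_3 = -216/1235


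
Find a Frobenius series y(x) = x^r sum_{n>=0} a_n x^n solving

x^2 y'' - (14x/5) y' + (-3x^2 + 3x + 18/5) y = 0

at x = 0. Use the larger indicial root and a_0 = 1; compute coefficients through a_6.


Write in Frobenius form y'' + (p(x)/x) y' + (q(x)/x^2) y = 0:
  p(x) = -14/5,  q(x) = -3x^2 + 3x + 18/5.
Indicial equation: r(r-1) + (-14/5) r + (18/5) = 0 -> roots r_1 = 2, r_2 = 9/5.
Take r = r_1 = 2. Let y(x) = x^r sum_{n>=0} a_n x^n with a_0 = 1.
Substitute y = x^r sum a_n x^n and match x^{r+n}. The recurrence is
  D(n) a_n + 3 a_{n-1} - 3 a_{n-2} = 0,  where D(n) = (r+n)(r+n-1) + (-14/5)(r+n) + (18/5).
  a_n = [-3 a_{n-1} + 3 a_{n-2}] / D(n).
Since the indicial polynomial factors as (r - r_1)(r - r_2), D(n) = (r_1 + n - r_1)(r_1 + n - r_2) = n(n + 1/5).
Evaluating step by step (a_0 = 1):
  n = 1: D(1) = 1(1 + 1/5) = 6/5; numerator = -3(1) = -3; a_1 = (-3)/(6/5) = -5/2
  n = 2: D(2) = 2(2 + 1/5) = 22/5; numerator = -3(-5/2) + 3(1) = 21/2; a_2 = (21/2)/(22/5) = 105/44
  n = 3: D(3) = 3(3 + 1/5) = 48/5; numerator = -3(105/44) + 3(-5/2) = -645/44; a_3 = (-645/44)/(48/5) = -1075/704
  n = 4: D(4) = 4(4 + 1/5) = 84/5; numerator = -3(-1075/704) + 3(105/44) = 8265/704; a_4 = (8265/704)/(84/5) = 13775/19712
  n = 5: D(5) = 5(5 + 1/5) = 26; numerator = -3(13775/19712) + 3(-1075/704) = -131625/19712; a_5 = (-131625/19712)/(26) = -10125/39424
  n = 6: D(6) = 6(6 + 1/5) = 186/5; numerator = -3(-10125/39424) + 3(13775/19712) = 10275/3584; a_6 = (10275/3584)/(186/5) = 17125/222208

r = 2; a_0 = 1; a_1 = -5/2; a_2 = 105/44; a_3 = -1075/704; a_4 = 13775/19712; a_5 = -10125/39424; a_6 = 17125/222208


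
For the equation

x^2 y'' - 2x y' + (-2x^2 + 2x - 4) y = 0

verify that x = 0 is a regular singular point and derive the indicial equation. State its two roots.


Divide by x^2 to reach normal form y'' + P_1(x) y' + P_2(x) y = 0 with P_1(x) = -2/x and P_2(x) = -2 + 2/x - 4/x^2.
x = 0 is a singular point because the y'-coefficient -2/x has a pole at x = 0 and the y-coefficient -2 + 2/x - 4/x^2 has a pole at x = 0.
It is a regular singular point because x P_1(x) = p(x) = -2 and x^2 P_2(x) = q(x) = -2x^2 + 2x - 4 are polynomials, hence analytic at x = 0.
p(0) = -2,  q(0) = -4.
Indicial equation: r(r-1) + p(0) r + q(0) = 0, i.e. r^2 + (p(0) - 1) r + q(0) = 0, i.e. r^2 - 3 r - 4 = 0.
Discriminant: (-3)^2 - 4(-4) = 25, so r = (3 ± 5)/2.
Solving: r_1 = 4, r_2 = -1.

indicial: r^2 - 3 r - 4 = 0; roots r_1 = 4, r_2 = -1


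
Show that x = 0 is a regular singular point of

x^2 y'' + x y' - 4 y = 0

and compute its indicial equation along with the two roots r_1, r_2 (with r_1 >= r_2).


Divide by x^2 to reach normal form y'' + P_1(x) y' + P_2(x) y = 0 with P_1(x) = 1/x and P_2(x) = -4/x^2.
x = 0 is a singular point because the y'-coefficient 1/x has a pole at x = 0 and the y-coefficient -4/x^2 has a pole at x = 0.
It is a regular singular point because x P_1(x) = p(x) = 1 and x^2 P_2(x) = q(x) = -4 are polynomials, hence analytic at x = 0.
p(0) = 1,  q(0) = -4.
Indicial equation: r(r-1) + p(0) r + q(0) = 0, i.e. r^2 + (p(0) - 1) r + q(0) = 0, i.e. r^2 - 4 = 0.
Discriminant: (0)^2 - 4(-4) = 16, so r = (0 ± 4)/2.
Solving: r_1 = 2, r_2 = -2.

indicial: r^2 - 4 = 0; roots r_1 = 2, r_2 = -2


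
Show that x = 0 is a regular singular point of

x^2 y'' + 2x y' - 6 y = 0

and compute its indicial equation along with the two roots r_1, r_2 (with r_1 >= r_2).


Divide by x^2 to reach normal form y'' + P_1(x) y' + P_2(x) y = 0 with P_1(x) = 2/x and P_2(x) = -6/x^2.
x = 0 is a singular point because the y'-coefficient 2/x has a pole at x = 0 and the y-coefficient -6/x^2 has a pole at x = 0.
It is a regular singular point because x P_1(x) = p(x) = 2 and x^2 P_2(x) = q(x) = -6 are polynomials, hence analytic at x = 0.
p(0) = 2,  q(0) = -6.
Indicial equation: r(r-1) + p(0) r + q(0) = 0, i.e. r^2 + (p(0) - 1) r + q(0) = 0, i.e. r^2 + 1 r - 6 = 0.
Discriminant: (1)^2 - 4(-6) = 25, so r = (-1 ± 5)/2.
Solving: r_1 = 2, r_2 = -3.

indicial: r^2 + 1 r - 6 = 0; roots r_1 = 2, r_2 = -3


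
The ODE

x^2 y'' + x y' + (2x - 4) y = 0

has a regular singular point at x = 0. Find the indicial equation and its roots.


Divide by x^2 to reach normal form y'' + P_1(x) y' + P_2(x) y = 0 with P_1(x) = 1/x and P_2(x) = 2/x - 4/x^2.
x = 0 is a singular point because the y'-coefficient 1/x has a pole at x = 0 and the y-coefficient 2/x - 4/x^2 has a pole at x = 0.
It is a regular singular point because x P_1(x) = p(x) = 1 and x^2 P_2(x) = q(x) = 2x - 4 are polynomials, hence analytic at x = 0.
p(0) = 1,  q(0) = -4.
Indicial equation: r(r-1) + p(0) r + q(0) = 0, i.e. r^2 + (p(0) - 1) r + q(0) = 0, i.e. r^2 - 4 = 0.
Discriminant: (0)^2 - 4(-4) = 16, so r = (0 ± 4)/2.
Solving: r_1 = 2, r_2 = -2.

indicial: r^2 - 4 = 0; roots r_1 = 2, r_2 = -2


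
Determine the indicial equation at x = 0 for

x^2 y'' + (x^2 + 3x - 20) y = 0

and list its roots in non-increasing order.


Divide by x^2 to reach normal form y'' + P_1(x) y' + P_2(x) y = 0 with P_1(x) = 0 and P_2(x) = 1 + 3/x - 20/x^2.
x = 0 is a singular point because the y-coefficient 1 + 3/x - 20/x^2 has a pole at x = 0.
It is a regular singular point because x P_1(x) = p(x) = 0 and x^2 P_2(x) = q(x) = x^2 + 3x - 20 are polynomials, hence analytic at x = 0.
p(0) = 0,  q(0) = -20.
Indicial equation: r(r-1) + p(0) r + q(0) = 0, i.e. r^2 + (p(0) - 1) r + q(0) = 0, i.e. r^2 - 1 r - 20 = 0.
Discriminant: (-1)^2 - 4(-20) = 81, so r = (1 ± 9)/2.
Solving: r_1 = 5, r_2 = -4.

indicial: r^2 - 1 r - 20 = 0; roots r_1 = 5, r_2 = -4


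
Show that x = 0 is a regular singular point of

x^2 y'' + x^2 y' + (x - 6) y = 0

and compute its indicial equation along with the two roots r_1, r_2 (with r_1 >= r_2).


Divide by x^2 to reach normal form y'' + P_1(x) y' + P_2(x) y = 0 with P_1(x) = 1 and P_2(x) = 1/x - 6/x^2.
x = 0 is a singular point because the y-coefficient 1/x - 6/x^2 has a pole at x = 0.
It is a regular singular point because x P_1(x) = p(x) = x and x^2 P_2(x) = q(x) = x - 6 are polynomials, hence analytic at x = 0.
p(0) = 0,  q(0) = -6.
Indicial equation: r(r-1) + p(0) r + q(0) = 0, i.e. r^2 + (p(0) - 1) r + q(0) = 0, i.e. r^2 - 1 r - 6 = 0.
Discriminant: (-1)^2 - 4(-6) = 25, so r = (1 ± 5)/2.
Solving: r_1 = 3, r_2 = -2.

indicial: r^2 - 1 r - 6 = 0; roots r_1 = 3, r_2 = -2


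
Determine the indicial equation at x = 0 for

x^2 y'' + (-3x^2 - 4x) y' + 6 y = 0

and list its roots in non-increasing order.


Divide by x^2 to reach normal form y'' + P_1(x) y' + P_2(x) y = 0 with P_1(x) = -3 - 4/x and P_2(x) = 6/x^2.
x = 0 is a singular point because the y'-coefficient -3 - 4/x has a pole at x = 0 and the y-coefficient 6/x^2 has a pole at x = 0.
It is a regular singular point because x P_1(x) = p(x) = -3x - 4 and x^2 P_2(x) = q(x) = 6 are polynomials, hence analytic at x = 0.
p(0) = -4,  q(0) = 6.
Indicial equation: r(r-1) + p(0) r + q(0) = 0, i.e. r^2 + (p(0) - 1) r + q(0) = 0, i.e. r^2 - 5 r + 6 = 0.
Discriminant: (-5)^2 - 4(6) = 1, so r = (5 ± 1)/2.
Solving: r_1 = 3, r_2 = 2.

indicial: r^2 - 5 r + 6 = 0; roots r_1 = 3, r_2 = 2


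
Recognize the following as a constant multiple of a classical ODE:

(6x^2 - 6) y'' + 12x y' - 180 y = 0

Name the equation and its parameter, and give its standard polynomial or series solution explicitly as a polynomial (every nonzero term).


All three coefficients share the factor -6; dividing through by -6 gives  (1 - x^2) y'' - 2x y' + 30 y = 0.
This matches the Legendre equation (1 - x^2) y'' - 2x y' + n(n+1) y = 0 (note the -2x y' term) with n(n+1) = 30, so n = 5; the polynomial solution is P_5(x).
With y = sum_k a_k x^k, matching x^k gives (k+2)(k+1) a_{k+2} = [k(k+1) - n(n+1)] a_k = (k - 5)(k + 6) a_k. The right side vanishes at k = 5, so the series with the parity of 5 terminates at degree 5.
Standard normalization (P_n(1) = 1): leading coefficient (2n)!/(2^n (n!)^2) = 3628800/(32*14400) = 63/8, so a_5 = 63/8. Work downward with a_k = (k+1)(k+2) a_{k+2} / ((k - 5)(k + 6)):
  a_3 = (4)(5)(63/8) / ((3 - 5)(3 + 6)) = (315/2)/(-18) = -35/4
  a_1 = (2)(3)(-35/4) / ((1 - 5)(1 + 6)) = (-105/2)/(-28) = 15/8
Hence P_5(x) = 63 x^5/8 - 35 x^3/4 + 15 x/8.

P_5(x); series = 63 x^5/8 - 35 x^3/4 + 15 x/8


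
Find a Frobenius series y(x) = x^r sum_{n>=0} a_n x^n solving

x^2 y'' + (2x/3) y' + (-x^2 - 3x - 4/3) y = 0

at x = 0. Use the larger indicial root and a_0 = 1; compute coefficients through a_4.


Write in Frobenius form y'' + (p(x)/x) y' + (q(x)/x^2) y = 0:
  p(x) = 2/3,  q(x) = -x^2 - 3x - 4/3.
Indicial equation: r(r-1) + (2/3) r + (-4/3) = 0 -> roots r_1 = 4/3, r_2 = -1.
Take r = r_1 = 4/3. Let y(x) = x^r sum_{n>=0} a_n x^n with a_0 = 1.
Substitute y = x^r sum a_n x^n and match x^{r+n}. The recurrence is
  D(n) a_n - 3 a_{n-1} - 1 a_{n-2} = 0,  where D(n) = (r+n)(r+n-1) + (2/3)(r+n) + (-4/3).
  a_n = [3 a_{n-1} + 1 a_{n-2}] / D(n).
Since the indicial polynomial factors as (r - r_1)(r - r_2), D(n) = (r_1 + n - r_1)(r_1 + n - r_2) = n(n + 7/3).
Evaluating step by step (a_0 = 1):
  n = 1: D(1) = 1(1 + 7/3) = 10/3; numerator = 3(1) = 3; a_1 = (3)/(10/3) = 9/10
  n = 2: D(2) = 2(2 + 7/3) = 26/3; numerator = 3(9/10) + 1(1) = 37/10; a_2 = (37/10)/(26/3) = 111/260
  n = 3: D(3) = 3(3 + 7/3) = 16; numerator = 3(111/260) + 1(9/10) = 567/260; a_3 = (567/260)/(16) = 567/4160
  n = 4: D(4) = 4(4 + 7/3) = 76/3; numerator = 3(567/4160) + 1(111/260) = 3477/4160; a_4 = (3477/4160)/(76/3) = 549/16640

r = 4/3; a_0 = 1; a_1 = 9/10; a_2 = 111/260; a_3 = 567/4160; a_4 = 549/16640


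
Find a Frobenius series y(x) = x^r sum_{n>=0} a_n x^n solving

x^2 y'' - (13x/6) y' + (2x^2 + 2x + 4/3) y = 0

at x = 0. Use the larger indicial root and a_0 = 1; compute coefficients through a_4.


Write in Frobenius form y'' + (p(x)/x) y' + (q(x)/x^2) y = 0:
  p(x) = -13/6,  q(x) = 2x^2 + 2x + 4/3.
Indicial equation: r(r-1) + (-13/6) r + (4/3) = 0 -> roots r_1 = 8/3, r_2 = 1/2.
Take r = r_1 = 8/3. Let y(x) = x^r sum_{n>=0} a_n x^n with a_0 = 1.
Substitute y = x^r sum a_n x^n and match x^{r+n}. The recurrence is
  D(n) a_n + 2 a_{n-1} + 2 a_{n-2} = 0,  where D(n) = (r+n)(r+n-1) + (-13/6)(r+n) + (4/3).
  a_n = [-2 a_{n-1} - 2 a_{n-2}] / D(n).
Since the indicial polynomial factors as (r - r_1)(r - r_2), D(n) = (r_1 + n - r_1)(r_1 + n - r_2) = n(n + 13/6).
Evaluating step by step (a_0 = 1):
  n = 1: D(1) = 1(1 + 13/6) = 19/6; numerator = -2(1) = -2; a_1 = (-2)/(19/6) = -12/19
  n = 2: D(2) = 2(2 + 13/6) = 25/3; numerator = -2(-12/19) - 2(1) = -14/19; a_2 = (-14/19)/(25/3) = -42/475
  n = 3: D(3) = 3(3 + 13/6) = 31/2; numerator = -2(-42/475) - 2(-12/19) = 36/25; a_3 = (36/25)/(31/2) = 72/775
  n = 4: D(4) = 4(4 + 13/6) = 74/3; numerator = -2(72/775) - 2(-42/475) = -132/14725; a_4 = (-132/14725)/(74/3) = -198/544825

r = 8/3; a_0 = 1; a_1 = -12/19; a_2 = -42/475; a_3 = 72/775; a_4 = -198/544825


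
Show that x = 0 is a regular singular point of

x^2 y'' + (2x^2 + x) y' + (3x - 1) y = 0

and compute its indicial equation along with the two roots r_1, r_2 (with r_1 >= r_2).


Divide by x^2 to reach normal form y'' + P_1(x) y' + P_2(x) y = 0 with P_1(x) = 2 + 1/x and P_2(x) = 3/x - 1/x^2.
x = 0 is a singular point because the y'-coefficient 2 + 1/x has a pole at x = 0 and the y-coefficient 3/x - 1/x^2 has a pole at x = 0.
It is a regular singular point because x P_1(x) = p(x) = 2x + 1 and x^2 P_2(x) = q(x) = 3x - 1 are polynomials, hence analytic at x = 0.
p(0) = 1,  q(0) = -1.
Indicial equation: r(r-1) + p(0) r + q(0) = 0, i.e. r^2 + (p(0) - 1) r + q(0) = 0, i.e. r^2 - 1 = 0.
Discriminant: (0)^2 - 4(-1) = 4, so r = (0 ± 2)/2.
Solving: r_1 = 1, r_2 = -1.

indicial: r^2 - 1 = 0; roots r_1 = 1, r_2 = -1


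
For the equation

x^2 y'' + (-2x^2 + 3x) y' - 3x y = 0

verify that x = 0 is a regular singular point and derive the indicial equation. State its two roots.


Divide by x^2 to reach normal form y'' + P_1(x) y' + P_2(x) y = 0 with P_1(x) = -2 + 3/x and P_2(x) = -3/x.
x = 0 is a singular point because the y'-coefficient -2 + 3/x has a pole at x = 0 and the y-coefficient -3/x has a pole at x = 0.
It is a regular singular point because x P_1(x) = p(x) = 3 - 2x and x^2 P_2(x) = q(x) = -3x are polynomials, hence analytic at x = 0.
p(0) = 3,  q(0) = 0.
Indicial equation: r(r-1) + p(0) r + q(0) = 0, i.e. r^2 + (p(0) - 1) r + q(0) = 0, i.e. r^2 + 2 r = 0.
Discriminant: (2)^2 - 4(0) = 4, so r = (-2 ± 2)/2.
Solving: r_1 = 0, r_2 = -2.

indicial: r^2 + 2 r = 0; roots r_1 = 0, r_2 = -2


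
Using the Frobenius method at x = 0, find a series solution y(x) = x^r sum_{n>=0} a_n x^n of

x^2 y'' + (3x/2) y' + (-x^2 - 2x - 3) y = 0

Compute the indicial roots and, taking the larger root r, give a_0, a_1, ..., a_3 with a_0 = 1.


Write in Frobenius form y'' + (p(x)/x) y' + (q(x)/x^2) y = 0:
  p(x) = 3/2,  q(x) = -x^2 - 2x - 3.
Indicial equation: r(r-1) + (3/2) r + (-3) = 0 -> roots r_1 = 3/2, r_2 = -2.
Take r = r_1 = 3/2. Let y(x) = x^r sum_{n>=0} a_n x^n with a_0 = 1.
Substitute y = x^r sum a_n x^n and match x^{r+n}. The recurrence is
  D(n) a_n - 2 a_{n-1} - 1 a_{n-2} = 0,  where D(n) = (r+n)(r+n-1) + (3/2)(r+n) + (-3).
  a_n = [2 a_{n-1} + 1 a_{n-2}] / D(n).
Since the indicial polynomial factors as (r - r_1)(r - r_2), D(n) = (r_1 + n - r_1)(r_1 + n - r_2) = n(n + 7/2).
Evaluating step by step (a_0 = 1):
  n = 1: D(1) = 1(1 + 7/2) = 9/2; numerator = 2(1) = 2; a_1 = (2)/(9/2) = 4/9
  n = 2: D(2) = 2(2 + 7/2) = 11; numerator = 2(4/9) + 1(1) = 17/9; a_2 = (17/9)/(11) = 17/99
  n = 3: D(3) = 3(3 + 7/2) = 39/2; numerator = 2(17/99) + 1(4/9) = 26/33; a_3 = (26/33)/(39/2) = 4/99

r = 3/2; a_0 = 1; a_1 = 4/9; a_2 = 17/99; a_3 = 4/99


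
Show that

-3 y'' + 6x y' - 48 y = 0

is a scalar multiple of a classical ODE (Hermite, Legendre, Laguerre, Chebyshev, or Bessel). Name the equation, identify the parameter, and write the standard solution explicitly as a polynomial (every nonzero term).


All three coefficients share the factor -3; dividing through by -3 gives  y'' - 2x y' + 16 y = 0.
This matches the Hermite equation y'' - 2x y' + 2n y = 0 with 2n = 16, so n = 8; the polynomial solution is H_8(x).
With y = sum_k a_k x^k, matching x^k gives (k+2)(k+1) a_{k+2} = 2(k - n) a_k = 2(k - 8) a_k. The right side vanishes at k = 8, so the series with the parity of 8 terminates at degree 8.
Standard normalization: leading coefficient of H_n is 2^n, so a_8 = 2^8 = 256. Work downward with a_k = (k+1)(k+2) a_{k+2} / (2(k - n)):
  a_6 = (7)(8)(256) / (2(6 - 8)) = 14336/(-4) = -3584
  a_4 = (5)(6)(-3584) / (2(4 - 8)) = -107520/(-8) = 13440
  a_2 = (3)(4)(13440) / (2(2 - 8)) = 161280/(-12) = -13440
  a_0 = (1)(2)(-13440) / (2(0 - 8)) = -26880/(-16) = 1680
Hence H_8(x) = 256 x^8 - 3584 x^6 + 13440 x^4 - 13440 x^2 + 1680.

H_8(x); series = 256 x^8 - 3584 x^6 + 13440 x^4 - 13440 x^2 + 1680


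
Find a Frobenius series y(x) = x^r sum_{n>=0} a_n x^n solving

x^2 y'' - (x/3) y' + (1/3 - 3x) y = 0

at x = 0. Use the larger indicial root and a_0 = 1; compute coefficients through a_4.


Write in Frobenius form y'' + (p(x)/x) y' + (q(x)/x^2) y = 0:
  p(x) = -1/3,  q(x) = 1/3 - 3x.
Indicial equation: r(r-1) + (-1/3) r + (1/3) = 0 -> roots r_1 = 1, r_2 = 1/3.
Take r = r_1 = 1. Let y(x) = x^r sum_{n>=0} a_n x^n with a_0 = 1.
Substitute y = x^r sum a_n x^n and match x^{r+n}. The recurrence is
  D(n) a_n - 3 a_{n-1} = 0,  where D(n) = (r+n)(r+n-1) + (-1/3)(r+n) + (1/3).
  a_n = 3 / D(n) * a_{n-1}.
Since the indicial polynomial factors as (r - r_1)(r - r_2), D(n) = (r_1 + n - r_1)(r_1 + n - r_2) = n(n + 2/3).
Evaluating step by step (a_0 = 1):
  n = 1: D(1) = 1(1 + 2/3) = 5/3; numerator = 3(1) = 3; a_1 = (3)/(5/3) = 9/5
  n = 2: D(2) = 2(2 + 2/3) = 16/3; numerator = 3(9/5) = 27/5; a_2 = (27/5)/(16/3) = 81/80
  n = 3: D(3) = 3(3 + 2/3) = 11; numerator = 3(81/80) = 243/80; a_3 = (243/80)/(11) = 243/880
  n = 4: D(4) = 4(4 + 2/3) = 56/3; numerator = 3(243/880) = 729/880; a_4 = (729/880)/(56/3) = 2187/49280

r = 1; a_0 = 1; a_1 = 9/5; a_2 = 81/80; a_3 = 243/880; a_4 = 2187/49280


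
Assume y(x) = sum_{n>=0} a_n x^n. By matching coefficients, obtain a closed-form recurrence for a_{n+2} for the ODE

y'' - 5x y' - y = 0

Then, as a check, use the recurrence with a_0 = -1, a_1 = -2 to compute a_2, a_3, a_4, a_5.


Substitute y = sum_n a_n x^n.
y''(x) has coefficient (n+2)(n+1) a_{n+2} at x^n;
-5 x y'(x) has coefficient -5 n a_n at x^n (shift);
-y(x) has coefficient -1 a_n at x^n.
Matching x^n: (n+2)(n+1) a_{n+2} + (-5n - 1) a_n = 0.
Thus a_{n+2} = (5n + 1) / ((n+1)(n+2)) * a_n.

Check with a_0 = -1, a_1 = -2 (apply the recurrence for n = 0, 1, 2, 3): a_0 = -1, a_1 = -2, a_2 = -1/2, a_3 = -2, a_4 = -11/24, a_5 = -8/5.

a_(n+2) = (5n + 1) / ((n+1)(n+2)) * a_n; check: a_0 = -1, a_1 = -2, a_2 = -1/2, a_3 = -2, a_4 = -11/24, a_5 = -8/5


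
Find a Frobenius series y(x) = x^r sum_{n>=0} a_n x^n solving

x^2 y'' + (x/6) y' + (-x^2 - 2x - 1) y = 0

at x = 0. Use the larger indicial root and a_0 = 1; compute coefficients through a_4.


Write in Frobenius form y'' + (p(x)/x) y' + (q(x)/x^2) y = 0:
  p(x) = 1/6,  q(x) = -x^2 - 2x - 1.
Indicial equation: r(r-1) + (1/6) r + (-1) = 0 -> roots r_1 = 3/2, r_2 = -2/3.
Take r = r_1 = 3/2. Let y(x) = x^r sum_{n>=0} a_n x^n with a_0 = 1.
Substitute y = x^r sum a_n x^n and match x^{r+n}. The recurrence is
  D(n) a_n - 2 a_{n-1} - 1 a_{n-2} = 0,  where D(n) = (r+n)(r+n-1) + (1/6)(r+n) + (-1).
  a_n = [2 a_{n-1} + 1 a_{n-2}] / D(n).
Since the indicial polynomial factors as (r - r_1)(r - r_2), D(n) = (r_1 + n - r_1)(r_1 + n - r_2) = n(n + 13/6).
Evaluating step by step (a_0 = 1):
  n = 1: D(1) = 1(1 + 13/6) = 19/6; numerator = 2(1) = 2; a_1 = (2)/(19/6) = 12/19
  n = 2: D(2) = 2(2 + 13/6) = 25/3; numerator = 2(12/19) + 1(1) = 43/19; a_2 = (43/19)/(25/3) = 129/475
  n = 3: D(3) = 3(3 + 13/6) = 31/2; numerator = 2(129/475) + 1(12/19) = 558/475; a_3 = (558/475)/(31/2) = 36/475
  n = 4: D(4) = 4(4 + 13/6) = 74/3; numerator = 2(36/475) + 1(129/475) = 201/475; a_4 = (201/475)/(74/3) = 603/35150

r = 3/2; a_0 = 1; a_1 = 12/19; a_2 = 129/475; a_3 = 36/475; a_4 = 603/35150


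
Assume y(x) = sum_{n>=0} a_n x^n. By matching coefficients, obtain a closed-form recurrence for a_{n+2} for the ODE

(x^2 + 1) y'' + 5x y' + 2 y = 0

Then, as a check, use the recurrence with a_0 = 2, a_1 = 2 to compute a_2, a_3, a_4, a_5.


Substitute y = sum_n a_n x^n.
(1 + 1 x^2) y'' contributes (n+2)(n+1) a_{n+2} + n(n-1) a_n at x^n.
5 x y'(x) contributes 5 n a_n at x^n.
2 y(x) contributes 2 a_n at x^n.
Matching x^n: (n+2)(n+1) a_{n+2} + (n(n-1) + 5 n + 2) a_n = 0.
Thus a_{n+2} = (-n(n-1) - 5 n - 2) / ((n+1)(n+2)) * a_n.

Check with a_0 = 2, a_1 = 2 (apply the recurrence for n = 0, 1, 2, 3): a_0 = 2, a_1 = 2, a_2 = -2, a_3 = -7/3, a_4 = 7/3, a_5 = 161/60.

a_(n+2) = (-n(n-1) - 5 n - 2) / ((n+1)(n+2)) * a_n; check: a_0 = 2, a_1 = 2, a_2 = -2, a_3 = -7/3, a_4 = 7/3, a_5 = 161/60


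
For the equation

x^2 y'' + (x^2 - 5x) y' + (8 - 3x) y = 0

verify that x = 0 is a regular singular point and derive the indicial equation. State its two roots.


Divide by x^2 to reach normal form y'' + P_1(x) y' + P_2(x) y = 0 with P_1(x) = 1 - 5/x and P_2(x) = -3/x + 8/x^2.
x = 0 is a singular point because the y'-coefficient 1 - 5/x has a pole at x = 0 and the y-coefficient -3/x + 8/x^2 has a pole at x = 0.
It is a regular singular point because x P_1(x) = p(x) = x - 5 and x^2 P_2(x) = q(x) = 8 - 3x are polynomials, hence analytic at x = 0.
p(0) = -5,  q(0) = 8.
Indicial equation: r(r-1) + p(0) r + q(0) = 0, i.e. r^2 + (p(0) - 1) r + q(0) = 0, i.e. r^2 - 6 r + 8 = 0.
Discriminant: (-6)^2 - 4(8) = 4, so r = (6 ± 2)/2.
Solving: r_1 = 4, r_2 = 2.

indicial: r^2 - 6 r + 8 = 0; roots r_1 = 4, r_2 = 2


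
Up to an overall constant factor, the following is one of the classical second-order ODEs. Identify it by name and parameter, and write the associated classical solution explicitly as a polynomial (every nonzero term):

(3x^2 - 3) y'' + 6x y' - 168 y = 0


All three coefficients share the factor -3; dividing through by -3 gives  (1 - x^2) y'' - 2x y' + 56 y = 0.
This matches the Legendre equation (1 - x^2) y'' - 2x y' + n(n+1) y = 0 (note the -2x y' term) with n(n+1) = 56, so n = 7; the polynomial solution is P_7(x).
With y = sum_k a_k x^k, matching x^k gives (k+2)(k+1) a_{k+2} = [k(k+1) - n(n+1)] a_k = (k - 7)(k + 8) a_k. The right side vanishes at k = 7, so the series with the parity of 7 terminates at degree 7.
Standard normalization (P_n(1) = 1): leading coefficient (2n)!/(2^n (n!)^2) = 87178291200/(128*25401600) = 429/16, so a_7 = 429/16. Work downward with a_k = (k+1)(k+2) a_{k+2} / ((k - 7)(k + 8)):
  a_5 = (6)(7)(429/16) / ((5 - 7)(5 + 8)) = (9009/8)/(-26) = -693/16
  a_3 = (4)(5)(-693/16) / ((3 - 7)(3 + 8)) = (-3465/4)/(-44) = 315/16
  a_1 = (2)(3)(315/16) / ((1 - 7)(1 + 8)) = (945/8)/(-54) = -35/16
Hence P_7(x) = 429 x^7/16 - 693 x^5/16 + 315 x^3/16 - 35 x/16.

P_7(x); series = 429 x^7/16 - 693 x^5/16 + 315 x^3/16 - 35 x/16


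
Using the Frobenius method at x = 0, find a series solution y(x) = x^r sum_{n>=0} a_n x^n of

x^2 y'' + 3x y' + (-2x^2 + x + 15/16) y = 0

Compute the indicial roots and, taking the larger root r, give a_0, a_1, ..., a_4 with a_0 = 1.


Write in Frobenius form y'' + (p(x)/x) y' + (q(x)/x^2) y = 0:
  p(x) = 3,  q(x) = -2x^2 + x + 15/16.
Indicial equation: r(r-1) + (3) r + (15/16) = 0 -> roots r_1 = -3/4, r_2 = -5/4.
Take r = r_1 = -3/4. Let y(x) = x^r sum_{n>=0} a_n x^n with a_0 = 1.
Substitute y = x^r sum a_n x^n and match x^{r+n}. The recurrence is
  D(n) a_n + 1 a_{n-1} - 2 a_{n-2} = 0,  where D(n) = (r+n)(r+n-1) + (3)(r+n) + (15/16).
  a_n = [-1 a_{n-1} + 2 a_{n-2}] / D(n).
Since the indicial polynomial factors as (r - r_1)(r - r_2), D(n) = (r_1 + n - r_1)(r_1 + n - r_2) = n(n + 1/2).
Evaluating step by step (a_0 = 1):
  n = 1: D(1) = 1(1 + 1/2) = 3/2; numerator = -1(1) = -1; a_1 = (-1)/(3/2) = -2/3
  n = 2: D(2) = 2(2 + 1/2) = 5; numerator = -1(-2/3) + 2(1) = 8/3; a_2 = (8/3)/(5) = 8/15
  n = 3: D(3) = 3(3 + 1/2) = 21/2; numerator = -1(8/15) + 2(-2/3) = -28/15; a_3 = (-28/15)/(21/2) = -8/45
  n = 4: D(4) = 4(4 + 1/2) = 18; numerator = -1(-8/45) + 2(8/15) = 56/45; a_4 = (56/45)/(18) = 28/405

r = -3/4; a_0 = 1; a_1 = -2/3; a_2 = 8/15; a_3 = -8/45; a_4 = 28/405


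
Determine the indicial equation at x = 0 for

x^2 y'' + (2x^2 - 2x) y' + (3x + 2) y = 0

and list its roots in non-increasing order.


Divide by x^2 to reach normal form y'' + P_1(x) y' + P_2(x) y = 0 with P_1(x) = 2 - 2/x and P_2(x) = 3/x + 2/x^2.
x = 0 is a singular point because the y'-coefficient 2 - 2/x has a pole at x = 0 and the y-coefficient 3/x + 2/x^2 has a pole at x = 0.
It is a regular singular point because x P_1(x) = p(x) = 2x - 2 and x^2 P_2(x) = q(x) = 3x + 2 are polynomials, hence analytic at x = 0.
p(0) = -2,  q(0) = 2.
Indicial equation: r(r-1) + p(0) r + q(0) = 0, i.e. r^2 + (p(0) - 1) r + q(0) = 0, i.e. r^2 - 3 r + 2 = 0.
Discriminant: (-3)^2 - 4(2) = 1, so r = (3 ± 1)/2.
Solving: r_1 = 2, r_2 = 1.

indicial: r^2 - 3 r + 2 = 0; roots r_1 = 2, r_2 = 1


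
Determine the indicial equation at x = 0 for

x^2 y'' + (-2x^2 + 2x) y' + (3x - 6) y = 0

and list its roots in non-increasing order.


Divide by x^2 to reach normal form y'' + P_1(x) y' + P_2(x) y = 0 with P_1(x) = -2 + 2/x and P_2(x) = 3/x - 6/x^2.
x = 0 is a singular point because the y'-coefficient -2 + 2/x has a pole at x = 0 and the y-coefficient 3/x - 6/x^2 has a pole at x = 0.
It is a regular singular point because x P_1(x) = p(x) = 2 - 2x and x^2 P_2(x) = q(x) = 3x - 6 are polynomials, hence analytic at x = 0.
p(0) = 2,  q(0) = -6.
Indicial equation: r(r-1) + p(0) r + q(0) = 0, i.e. r^2 + (p(0) - 1) r + q(0) = 0, i.e. r^2 + 1 r - 6 = 0.
Discriminant: (1)^2 - 4(-6) = 25, so r = (-1 ± 5)/2.
Solving: r_1 = 2, r_2 = -3.

indicial: r^2 + 1 r - 6 = 0; roots r_1 = 2, r_2 = -3


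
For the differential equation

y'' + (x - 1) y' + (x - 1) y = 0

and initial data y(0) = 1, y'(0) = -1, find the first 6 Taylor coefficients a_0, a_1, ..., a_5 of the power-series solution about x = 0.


Ansatz: y(x) = sum_{n>=0} a_n x^n, so y'(x) = sum_{n>=1} n a_n x^(n-1) and y''(x) = sum_{n>=2} n(n-1) a_n x^(n-2).
Substitute into P(x) y'' + Q(x) y' + R(x) y = 0 with P(x) = 1, Q(x) = x - 1, R(x) = x - 1, and match powers of x.
Initial conditions: a_0 = 1, a_1 = -1.
Setting the coefficient of each power of x to zero and solving order by order (substituting the coefficients already found):
  x^0: 2 a_2 - a_1 - a_0 = 0  ->  2 a_2 = a_1 + a_0 = 0  ->  a_2 = 0
  x^1: 6 a_3 - 2 a_2 + a_0 = 0  ->  6 a_3 = 2 a_2 - a_0 = -1  ->  a_3 = -1/6
  x^2: 12 a_4 - 3 a_3 + a_2 + a_1 = 0  ->  12 a_4 = 3 a_3 - a_2 - a_1 = 1/2  ->  a_4 = 1/24
  x^3: 20 a_5 - 4 a_4 + 2 a_3 + a_2 = 0  ->  20 a_5 = 4 a_4 - 2 a_3 - a_2 = 1/2  ->  a_5 = 1/40
Truncated series: y(x) = 1 - x - (1/6) x^3 + (1/24) x^4 + (1/40) x^5 + O(x^6).

a_0 = 1; a_1 = -1; a_2 = 0; a_3 = -1/6; a_4 = 1/24; a_5 = 1/40


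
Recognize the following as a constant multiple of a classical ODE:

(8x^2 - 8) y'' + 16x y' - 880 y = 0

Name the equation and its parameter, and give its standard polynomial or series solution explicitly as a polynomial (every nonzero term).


All three coefficients share the factor -8; dividing through by -8 gives  (1 - x^2) y'' - 2x y' + 110 y = 0.
This matches the Legendre equation (1 - x^2) y'' - 2x y' + n(n+1) y = 0 (note the -2x y' term) with n(n+1) = 110, so n = 10; the polynomial solution is P_10(x).
With y = sum_k a_k x^k, matching x^k gives (k+2)(k+1) a_{k+2} = [k(k+1) - n(n+1)] a_k = (k - 10)(k + 11) a_k. The right side vanishes at k = 10, so the series with the parity of 10 terminates at degree 10.
Standard normalization (P_n(1) = 1): leading coefficient (2n)!/(2^n (n!)^2) = 2432902008176640000/(1024*13168189440000) = 46189/256, so a_10 = 46189/256. Work downward with a_k = (k+1)(k+2) a_{k+2} / ((k - 10)(k + 11)):
  a_8 = (9)(10)(46189/256) / ((8 - 10)(8 + 11)) = (2078505/128)/(-38) = -109395/256
  a_6 = (7)(8)(-109395/256) / ((6 - 10)(6 + 11)) = (-765765/32)/(-68) = 45045/128
  a_4 = (5)(6)(45045/128) / ((4 - 10)(4 + 11)) = (675675/64)/(-90) = -15015/128
  a_2 = (3)(4)(-15015/128) / ((2 - 10)(2 + 11)) = (-45045/32)/(-104) = 3465/256
  a_0 = (1)(2)(3465/256) / ((0 - 10)(0 + 11)) = (3465/128)/(-110) = -63/256
Hence P_10(x) = 46189 x^10/256 - 109395 x^8/256 + 45045 x^6/128 - 15015 x^4/128 + 3465 x^2/256 - 63/256.

P_10(x); series = 46189 x^10/256 - 109395 x^8/256 + 45045 x^6/128 - 15015 x^4/128 + 3465 x^2/256 - 63/256


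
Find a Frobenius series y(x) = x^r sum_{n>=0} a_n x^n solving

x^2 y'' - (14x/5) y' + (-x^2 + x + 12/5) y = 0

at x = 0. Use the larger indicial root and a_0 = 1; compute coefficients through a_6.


Write in Frobenius form y'' + (p(x)/x) y' + (q(x)/x^2) y = 0:
  p(x) = -14/5,  q(x) = -x^2 + x + 12/5.
Indicial equation: r(r-1) + (-14/5) r + (12/5) = 0 -> roots r_1 = 3, r_2 = 4/5.
Take r = r_1 = 3. Let y(x) = x^r sum_{n>=0} a_n x^n with a_0 = 1.
Substitute y = x^r sum a_n x^n and match x^{r+n}. The recurrence is
  D(n) a_n + 1 a_{n-1} - 1 a_{n-2} = 0,  where D(n) = (r+n)(r+n-1) + (-14/5)(r+n) + (12/5).
  a_n = [-1 a_{n-1} + 1 a_{n-2}] / D(n).
Since the indicial polynomial factors as (r - r_1)(r - r_2), D(n) = (r_1 + n - r_1)(r_1 + n - r_2) = n(n + 11/5).
Evaluating step by step (a_0 = 1):
  n = 1: D(1) = 1(1 + 11/5) = 16/5; numerator = -1(1) = -1; a_1 = (-1)/(16/5) = -5/16
  n = 2: D(2) = 2(2 + 11/5) = 42/5; numerator = -1(-5/16) + 1(1) = 21/16; a_2 = (21/16)/(42/5) = 5/32
  n = 3: D(3) = 3(3 + 11/5) = 78/5; numerator = -1(5/32) + 1(-5/16) = -15/32; a_3 = (-15/32)/(78/5) = -25/832
  n = 4: D(4) = 4(4 + 11/5) = 124/5; numerator = -1(-25/832) + 1(5/32) = 155/832; a_4 = (155/832)/(124/5) = 25/3328
  n = 5: D(5) = 5(5 + 11/5) = 36; numerator = -1(25/3328) + 1(-25/832) = -125/3328; a_5 = (-125/3328)/(36) = -125/119808
  n = 6: D(6) = 6(6 + 11/5) = 246/5; numerator = -1(-125/119808) + 1(25/3328) = 1025/119808; a_6 = (1025/119808)/(246/5) = 125/718848

r = 3; a_0 = 1; a_1 = -5/16; a_2 = 5/32; a_3 = -25/832; a_4 = 25/3328; a_5 = -125/119808; a_6 = 125/718848


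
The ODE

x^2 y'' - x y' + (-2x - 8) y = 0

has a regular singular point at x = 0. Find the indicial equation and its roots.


Divide by x^2 to reach normal form y'' + P_1(x) y' + P_2(x) y = 0 with P_1(x) = -1/x and P_2(x) = -2/x - 8/x^2.
x = 0 is a singular point because the y'-coefficient -1/x has a pole at x = 0 and the y-coefficient -2/x - 8/x^2 has a pole at x = 0.
It is a regular singular point because x P_1(x) = p(x) = -1 and x^2 P_2(x) = q(x) = -2x - 8 are polynomials, hence analytic at x = 0.
p(0) = -1,  q(0) = -8.
Indicial equation: r(r-1) + p(0) r + q(0) = 0, i.e. r^2 + (p(0) - 1) r + q(0) = 0, i.e. r^2 - 2 r - 8 = 0.
Discriminant: (-2)^2 - 4(-8) = 36, so r = (2 ± 6)/2.
Solving: r_1 = 4, r_2 = -2.

indicial: r^2 - 2 r - 8 = 0; roots r_1 = 4, r_2 = -2


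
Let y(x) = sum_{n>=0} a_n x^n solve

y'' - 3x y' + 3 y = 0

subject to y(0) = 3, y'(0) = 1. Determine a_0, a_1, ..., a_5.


Ansatz: y(x) = sum_{n>=0} a_n x^n, so y'(x) = sum_{n>=1} n a_n x^(n-1) and y''(x) = sum_{n>=2} n(n-1) a_n x^(n-2).
Substitute into P(x) y'' + Q(x) y' + R(x) y = 0 with P(x) = 1, Q(x) = -3x, R(x) = 3, and match powers of x.
Initial conditions: a_0 = 3, a_1 = 1.
Setting the coefficient of each power of x to zero and solving order by order (substituting the coefficients already found):
  x^0: 2 a_2 + 3 a_0 = 0  ->  2 a_2 = -3 a_0 = -9  ->  a_2 = -9/2
  x^1: 6 a_3 = 0  ->  a_3 = 0
  x^2: 12 a_4 - 3 a_2 = 0  ->  12 a_4 = 3 a_2 = -27/2  ->  a_4 = -9/8
  x^3: 20 a_5 - 6 a_3 = 0  ->  20 a_5 = 6 a_3 = 0  ->  a_5 = 0
Truncated series: y(x) = 3 + x - (9/2) x^2 - (9/8) x^4 + O(x^6).

a_0 = 3; a_1 = 1; a_2 = -9/2; a_3 = 0; a_4 = -9/8; a_5 = 0


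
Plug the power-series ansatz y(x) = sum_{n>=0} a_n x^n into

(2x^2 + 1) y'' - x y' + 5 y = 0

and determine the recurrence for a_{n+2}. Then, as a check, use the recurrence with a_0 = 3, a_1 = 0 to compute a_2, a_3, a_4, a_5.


Substitute y = sum_n a_n x^n.
(1 + 2 x^2) y'' contributes (n+2)(n+1) a_{n+2} + 2 n(n-1) a_n at x^n.
-x y'(x) contributes -n a_n at x^n.
5 y(x) contributes 5 a_n at x^n.
Matching x^n: (n+2)(n+1) a_{n+2} + (2 n(n-1) - n + 5) a_n = 0.
Thus a_{n+2} = (-2 n(n-1) + n - 5) / ((n+1)(n+2)) * a_n.

Check with a_0 = 3, a_1 = 0 (apply the recurrence for n = 0, 1, 2, 3): a_0 = 3, a_1 = 0, a_2 = -15/2, a_3 = 0, a_4 = 35/8, a_5 = 0.

a_(n+2) = (-2 n(n-1) + n - 5) / ((n+1)(n+2)) * a_n; check: a_0 = 3, a_1 = 0, a_2 = -15/2, a_3 = 0, a_4 = 35/8, a_5 = 0


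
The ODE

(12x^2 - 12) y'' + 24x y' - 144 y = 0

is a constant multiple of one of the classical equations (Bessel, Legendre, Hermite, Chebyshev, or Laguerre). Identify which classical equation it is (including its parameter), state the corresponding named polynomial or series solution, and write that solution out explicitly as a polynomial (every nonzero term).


All three coefficients share the factor -12; dividing through by -12 gives  (1 - x^2) y'' - 2x y' + 12 y = 0.
This matches the Legendre equation (1 - x^2) y'' - 2x y' + n(n+1) y = 0 (note the -2x y' term) with n(n+1) = 12, so n = 3; the polynomial solution is P_3(x).
With y = sum_k a_k x^k, matching x^k gives (k+2)(k+1) a_{k+2} = [k(k+1) - n(n+1)] a_k = (k - 3)(k + 4) a_k. The right side vanishes at k = 3, so the series with the parity of 3 terminates at degree 3.
Standard normalization (P_n(1) = 1): leading coefficient (2n)!/(2^n (n!)^2) = 720/(8*36) = 5/2, so a_3 = 5/2. Work downward with a_k = (k+1)(k+2) a_{k+2} / ((k - 3)(k + 4)):
  a_1 = (2)(3)(5/2) / ((1 - 3)(1 + 4)) = 15/(-10) = -3/2
Hence P_3(x) = 5 x^3/2 - 3 x/2.

P_3(x); series = 5 x^3/2 - 3 x/2


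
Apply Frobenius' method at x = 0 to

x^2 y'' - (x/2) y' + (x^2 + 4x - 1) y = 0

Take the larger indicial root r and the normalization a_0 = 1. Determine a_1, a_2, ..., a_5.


Write in Frobenius form y'' + (p(x)/x) y' + (q(x)/x^2) y = 0:
  p(x) = -1/2,  q(x) = x^2 + 4x - 1.
Indicial equation: r(r-1) + (-1/2) r + (-1) = 0 -> roots r_1 = 2, r_2 = -1/2.
Take r = r_1 = 2. Let y(x) = x^r sum_{n>=0} a_n x^n with a_0 = 1.
Substitute y = x^r sum a_n x^n and match x^{r+n}. The recurrence is
  D(n) a_n + 4 a_{n-1} + 1 a_{n-2} = 0,  where D(n) = (r+n)(r+n-1) + (-1/2)(r+n) + (-1).
  a_n = [-4 a_{n-1} - 1 a_{n-2}] / D(n).
Since the indicial polynomial factors as (r - r_1)(r - r_2), D(n) = (r_1 + n - r_1)(r_1 + n - r_2) = n(n + 5/2).
Evaluating step by step (a_0 = 1):
  n = 1: D(1) = 1(1 + 5/2) = 7/2; numerator = -4(1) = -4; a_1 = (-4)/(7/2) = -8/7
  n = 2: D(2) = 2(2 + 5/2) = 9; numerator = -4(-8/7) - 1(1) = 25/7; a_2 = (25/7)/(9) = 25/63
  n = 3: D(3) = 3(3 + 5/2) = 33/2; numerator = -4(25/63) - 1(-8/7) = -4/9; a_3 = (-4/9)/(33/2) = -8/297
  n = 4: D(4) = 4(4 + 5/2) = 26; numerator = -4(-8/297) - 1(25/63) = -601/2079; a_4 = (-601/2079)/(26) = -601/54054
  n = 5: D(5) = 5(5 + 5/2) = 75/2; numerator = -4(-601/54054) - 1(-8/297) = 1930/27027; a_5 = (1930/27027)/(75/2) = 772/405405

r = 2; a_0 = 1; a_1 = -8/7; a_2 = 25/63; a_3 = -8/297; a_4 = -601/54054; a_5 = 772/405405


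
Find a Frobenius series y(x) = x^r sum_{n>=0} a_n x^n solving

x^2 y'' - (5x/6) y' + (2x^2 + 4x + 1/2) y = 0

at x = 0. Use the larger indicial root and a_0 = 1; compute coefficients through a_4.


Write in Frobenius form y'' + (p(x)/x) y' + (q(x)/x^2) y = 0:
  p(x) = -5/6,  q(x) = 2x^2 + 4x + 1/2.
Indicial equation: r(r-1) + (-5/6) r + (1/2) = 0 -> roots r_1 = 3/2, r_2 = 1/3.
Take r = r_1 = 3/2. Let y(x) = x^r sum_{n>=0} a_n x^n with a_0 = 1.
Substitute y = x^r sum a_n x^n and match x^{r+n}. The recurrence is
  D(n) a_n + 4 a_{n-1} + 2 a_{n-2} = 0,  where D(n) = (r+n)(r+n-1) + (-5/6)(r+n) + (1/2).
  a_n = [-4 a_{n-1} - 2 a_{n-2}] / D(n).
Since the indicial polynomial factors as (r - r_1)(r - r_2), D(n) = (r_1 + n - r_1)(r_1 + n - r_2) = n(n + 7/6).
Evaluating step by step (a_0 = 1):
  n = 1: D(1) = 1(1 + 7/6) = 13/6; numerator = -4(1) = -4; a_1 = (-4)/(13/6) = -24/13
  n = 2: D(2) = 2(2 + 7/6) = 19/3; numerator = -4(-24/13) - 2(1) = 70/13; a_2 = (70/13)/(19/3) = 210/247
  n = 3: D(3) = 3(3 + 7/6) = 25/2; numerator = -4(210/247) - 2(-24/13) = 72/247; a_3 = (72/247)/(25/2) = 144/6175
  n = 4: D(4) = 4(4 + 7/6) = 62/3; numerator = -4(144/6175) - 2(210/247) = -852/475; a_4 = (-852/475)/(62/3) = -1278/14725

r = 3/2; a_0 = 1; a_1 = -24/13; a_2 = 210/247; a_3 = 144/6175; a_4 = -1278/14725


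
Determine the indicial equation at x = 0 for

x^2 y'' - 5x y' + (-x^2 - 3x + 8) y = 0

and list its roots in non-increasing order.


Divide by x^2 to reach normal form y'' + P_1(x) y' + P_2(x) y = 0 with P_1(x) = -5/x and P_2(x) = -1 - 3/x + 8/x^2.
x = 0 is a singular point because the y'-coefficient -5/x has a pole at x = 0 and the y-coefficient -1 - 3/x + 8/x^2 has a pole at x = 0.
It is a regular singular point because x P_1(x) = p(x) = -5 and x^2 P_2(x) = q(x) = -x^2 - 3x + 8 are polynomials, hence analytic at x = 0.
p(0) = -5,  q(0) = 8.
Indicial equation: r(r-1) + p(0) r + q(0) = 0, i.e. r^2 + (p(0) - 1) r + q(0) = 0, i.e. r^2 - 6 r + 8 = 0.
Discriminant: (-6)^2 - 4(8) = 4, so r = (6 ± 2)/2.
Solving: r_1 = 4, r_2 = 2.

indicial: r^2 - 6 r + 8 = 0; roots r_1 = 4, r_2 = 2
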